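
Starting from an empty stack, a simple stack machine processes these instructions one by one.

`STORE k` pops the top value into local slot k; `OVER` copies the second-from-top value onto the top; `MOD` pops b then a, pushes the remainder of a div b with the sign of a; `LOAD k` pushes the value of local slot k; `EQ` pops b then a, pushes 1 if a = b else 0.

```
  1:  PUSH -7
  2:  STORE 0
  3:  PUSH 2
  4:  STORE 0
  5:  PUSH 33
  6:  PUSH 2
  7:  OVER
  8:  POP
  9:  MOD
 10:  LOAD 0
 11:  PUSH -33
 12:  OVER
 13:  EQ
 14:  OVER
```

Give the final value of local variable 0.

2

PUSH -7  : [-7]
STORE 0  : []
PUSH 2   : [2]
STORE 0  : []
PUSH 33  : [33]
PUSH 2   : [33, 2]
OVER     : [33, 2, 33]
POP      : [33, 2]
MOD      : [1]
LOAD 0   : [1, 2]
PUSH -33 : [1, 2, -33]
OVER     : [1, 2, -33, 2]
EQ       : [1, 2, 0]
OVER     : [1, 2, 0, 2]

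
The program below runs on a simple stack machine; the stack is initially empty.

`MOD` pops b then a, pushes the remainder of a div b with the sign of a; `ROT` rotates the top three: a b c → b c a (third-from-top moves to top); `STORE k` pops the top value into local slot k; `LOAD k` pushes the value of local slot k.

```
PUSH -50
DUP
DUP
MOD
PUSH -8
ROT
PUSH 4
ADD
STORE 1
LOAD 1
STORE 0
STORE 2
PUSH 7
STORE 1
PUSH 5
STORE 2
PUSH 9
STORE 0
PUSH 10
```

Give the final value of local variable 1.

PUSH -50 -> -50
DUP      -> -50 -50
DUP      -> -50 -50 -50
MOD      -> -50 0
PUSH -8  -> -50 0 -8
ROT      -> 0 -8 -50
PUSH 4   -> 0 -8 -50 4
ADD      -> 0 -8 -46
STORE 1  -> 0 -8
LOAD 1   -> 0 -8 -46
STORE 0  -> 0 -8
STORE 2  -> 0
PUSH 7   -> 0 7
STORE 1  -> 0
PUSH 5   -> 0 5
STORE 2  -> 0
PUSH 9   -> 0 9
STORE 0  -> 0
PUSH 10  -> 0 10

7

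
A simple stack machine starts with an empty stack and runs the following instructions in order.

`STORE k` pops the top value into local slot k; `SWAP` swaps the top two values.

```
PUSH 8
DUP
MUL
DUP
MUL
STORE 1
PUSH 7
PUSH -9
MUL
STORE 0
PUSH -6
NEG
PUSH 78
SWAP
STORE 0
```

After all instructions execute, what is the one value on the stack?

PUSH 8   8
DUP      8 8
MUL      64
DUP      64 64
MUL      4096
STORE 1  (empty)
PUSH 7   7
PUSH -9  7 -9
MUL      -63
STORE 0  (empty)
PUSH -6  -6
NEG      6
PUSH 78  6 78
SWAP     78 6
STORE 0  78

78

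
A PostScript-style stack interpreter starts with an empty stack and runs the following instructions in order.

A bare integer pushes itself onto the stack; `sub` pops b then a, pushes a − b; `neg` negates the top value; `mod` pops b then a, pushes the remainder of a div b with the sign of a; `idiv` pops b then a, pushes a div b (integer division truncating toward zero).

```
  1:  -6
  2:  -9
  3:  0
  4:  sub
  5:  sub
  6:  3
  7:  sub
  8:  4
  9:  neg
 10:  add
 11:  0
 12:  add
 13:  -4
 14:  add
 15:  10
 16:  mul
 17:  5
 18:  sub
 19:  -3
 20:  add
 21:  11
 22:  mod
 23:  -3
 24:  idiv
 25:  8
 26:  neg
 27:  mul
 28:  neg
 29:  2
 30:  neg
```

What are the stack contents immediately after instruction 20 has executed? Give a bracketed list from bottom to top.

[-88]

-6   [-6]
-9   [-6, -9]
0    [-6, -9, 0]
sub  [-6, -9]
sub  [3]
3    [3, 3]
sub  [0]
4    [0, 4]
neg  [0, -4]
add  [-4]
0    [-4, 0]
add  [-4]
-4   [-4, -4]
add  [-8]
10   [-8, 10]
mul  [-80]
5    [-80, 5]
sub  [-85]
-3   [-85, -3]
add  [-88]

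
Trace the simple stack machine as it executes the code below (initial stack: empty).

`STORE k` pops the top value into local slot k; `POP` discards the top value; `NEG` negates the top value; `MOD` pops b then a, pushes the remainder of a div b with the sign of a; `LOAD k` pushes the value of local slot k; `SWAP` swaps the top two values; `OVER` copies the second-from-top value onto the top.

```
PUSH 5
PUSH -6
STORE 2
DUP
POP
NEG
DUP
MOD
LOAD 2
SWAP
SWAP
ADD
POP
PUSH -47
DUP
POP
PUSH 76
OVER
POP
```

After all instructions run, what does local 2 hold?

PUSH 5   → 5
PUSH -6  → 5 -6
STORE 2  → 5
DUP      → 5 5
POP      → 5
NEG      → -5
DUP      → -5 -5
MOD      → 0
LOAD 2   → 0 -6
SWAP     → -6 0
SWAP     → 0 -6
ADD      → -6
POP      → (empty)
PUSH -47 → -47
DUP      → -47 -47
POP      → -47
PUSH 76  → -47 76
OVER     → -47 76 -47
POP      → -47 76

-6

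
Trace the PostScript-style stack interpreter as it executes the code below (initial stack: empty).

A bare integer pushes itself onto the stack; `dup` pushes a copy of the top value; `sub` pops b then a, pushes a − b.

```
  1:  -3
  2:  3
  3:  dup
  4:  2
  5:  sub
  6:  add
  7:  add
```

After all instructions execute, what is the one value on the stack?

-3  → [-3]
3   → [-3, 3]
dup → [-3, 3, 3]
2   → [-3, 3, 3, 2]
sub → [-3, 3, 1]
add → [-3, 4]
add → [1]

1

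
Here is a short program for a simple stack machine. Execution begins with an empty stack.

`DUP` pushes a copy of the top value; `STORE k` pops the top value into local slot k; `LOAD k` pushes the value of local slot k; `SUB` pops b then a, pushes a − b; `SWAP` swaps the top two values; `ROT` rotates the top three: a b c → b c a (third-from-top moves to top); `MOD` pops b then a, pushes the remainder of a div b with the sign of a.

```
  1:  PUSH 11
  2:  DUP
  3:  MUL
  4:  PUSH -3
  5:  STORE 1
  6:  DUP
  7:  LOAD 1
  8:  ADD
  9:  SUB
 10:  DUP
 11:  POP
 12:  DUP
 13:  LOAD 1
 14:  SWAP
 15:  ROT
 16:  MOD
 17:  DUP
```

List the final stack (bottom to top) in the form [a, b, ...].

PUSH 11  [11]
DUP      [11, 11]
MUL      [121]
PUSH -3  [121, -3]
STORE 1  [121]
DUP      [121, 121]
LOAD 1   [121, 121, -3]
ADD      [121, 118]
SUB      [3]
DUP      [3, 3]
POP      [3]
DUP      [3, 3]
LOAD 1   [3, 3, -3]
SWAP     [3, -3, 3]
ROT      [-3, 3, 3]
MOD      [-3, 0]
DUP      [-3, 0, 0]

[-3, 0, 0]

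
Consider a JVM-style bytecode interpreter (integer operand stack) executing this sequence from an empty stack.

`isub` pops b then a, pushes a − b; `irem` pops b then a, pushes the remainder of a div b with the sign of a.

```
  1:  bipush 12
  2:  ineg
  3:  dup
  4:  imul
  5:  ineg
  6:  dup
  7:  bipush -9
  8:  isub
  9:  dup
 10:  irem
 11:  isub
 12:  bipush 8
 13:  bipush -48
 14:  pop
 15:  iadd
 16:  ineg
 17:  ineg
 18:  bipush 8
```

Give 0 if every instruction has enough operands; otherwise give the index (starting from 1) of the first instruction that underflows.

0

bipush 12   [12]
ineg        [-12]
dup         [-12, -12]
imul        [144]
ineg        [-144]
dup         [-144, -144]
bipush -9   [-144, -144, -9]
isub        [-144, -135]
dup         [-144, -135, -135]
irem        [-144, 0]
isub        [-144]
bipush 8    [-144, 8]
bipush -48  [-144, 8, -48]
pop         [-144, 8]
iadd        [-136]
ineg        [136]
ineg        [-136]
bipush 8    [-136, 8]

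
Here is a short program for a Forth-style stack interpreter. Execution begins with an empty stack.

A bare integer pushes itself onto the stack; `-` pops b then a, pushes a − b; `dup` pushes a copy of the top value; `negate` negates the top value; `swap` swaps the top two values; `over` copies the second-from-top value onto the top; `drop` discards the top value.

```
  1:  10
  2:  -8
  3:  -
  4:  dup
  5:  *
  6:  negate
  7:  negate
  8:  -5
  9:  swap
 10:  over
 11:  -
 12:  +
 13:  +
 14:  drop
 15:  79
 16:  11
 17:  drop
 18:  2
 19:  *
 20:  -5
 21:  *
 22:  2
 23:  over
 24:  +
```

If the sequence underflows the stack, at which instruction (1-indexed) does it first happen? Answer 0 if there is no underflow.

10     : 10
-8     : 10 -8
-      : 18
dup    : 18 18
*      : 324
negate : -324
negate : 324
-5     : 324 -5
swap   : -5 324
over   : -5 324 -5
-      : -5 329
+      : 324
+  — needs 2 operands, stack has 1 → underflow

13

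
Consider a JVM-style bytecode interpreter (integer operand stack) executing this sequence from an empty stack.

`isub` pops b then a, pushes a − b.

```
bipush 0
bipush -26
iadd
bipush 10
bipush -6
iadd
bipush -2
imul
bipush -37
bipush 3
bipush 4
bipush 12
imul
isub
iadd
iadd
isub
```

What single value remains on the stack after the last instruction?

bipush 0   → 0
bipush -26 → 0 -26
iadd       → -26
bipush 10  → -26 10
bipush -6  → -26 10 -6
iadd       → -26 4
bipush -2  → -26 4 -2
imul       → -26 -8
bipush -37 → -26 -8 -37
bipush 3   → -26 -8 -37 3
bipush 4   → -26 -8 -37 3 4
bipush 12  → -26 -8 -37 3 4 12
imul       → -26 -8 -37 3 48
isub       → -26 -8 -37 -45
iadd       → -26 -8 -82
iadd       → -26 -90
isub       → 64

64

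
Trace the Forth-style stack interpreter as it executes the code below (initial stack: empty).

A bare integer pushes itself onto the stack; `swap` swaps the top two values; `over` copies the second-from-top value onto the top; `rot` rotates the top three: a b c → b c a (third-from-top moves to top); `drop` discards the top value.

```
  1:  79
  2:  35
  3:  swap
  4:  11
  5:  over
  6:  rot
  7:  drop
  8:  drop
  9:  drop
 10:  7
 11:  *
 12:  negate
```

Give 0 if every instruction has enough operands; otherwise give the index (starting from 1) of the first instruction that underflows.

0

79     → 79
35     → 79 35
swap   → 35 79
11     → 35 79 11
over   → 35 79 11 79
rot    → 35 11 79 79
drop   → 35 11 79
drop   → 35 11
drop   → 35
7      → 35 7
*      → 245
negate → -245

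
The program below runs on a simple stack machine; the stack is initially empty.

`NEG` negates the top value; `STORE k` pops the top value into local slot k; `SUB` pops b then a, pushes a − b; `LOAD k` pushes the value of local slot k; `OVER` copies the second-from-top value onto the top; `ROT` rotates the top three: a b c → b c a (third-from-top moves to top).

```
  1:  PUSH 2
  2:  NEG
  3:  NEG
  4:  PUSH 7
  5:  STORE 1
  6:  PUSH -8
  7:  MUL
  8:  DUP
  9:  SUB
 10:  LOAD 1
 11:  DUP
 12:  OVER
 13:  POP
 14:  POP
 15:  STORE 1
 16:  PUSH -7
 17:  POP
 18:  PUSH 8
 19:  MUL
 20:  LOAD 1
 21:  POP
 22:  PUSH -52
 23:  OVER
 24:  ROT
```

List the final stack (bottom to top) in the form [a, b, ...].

PUSH 2    2
NEG       -2
NEG       2
PUSH 7    2 7
STORE 1   2
PUSH -8   2 -8
MUL       -16
DUP       -16 -16
SUB       0
LOAD 1    0 7
DUP       0 7 7
OVER      0 7 7 7
POP       0 7 7
POP       0 7
STORE 1   0
PUSH -7   0 -7
POP       0
PUSH 8    0 8
MUL       0
LOAD 1    0 7
POP       0
PUSH -52  0 -52
OVER      0 -52 0
ROT       -52 0 0

[-52, 0, 0]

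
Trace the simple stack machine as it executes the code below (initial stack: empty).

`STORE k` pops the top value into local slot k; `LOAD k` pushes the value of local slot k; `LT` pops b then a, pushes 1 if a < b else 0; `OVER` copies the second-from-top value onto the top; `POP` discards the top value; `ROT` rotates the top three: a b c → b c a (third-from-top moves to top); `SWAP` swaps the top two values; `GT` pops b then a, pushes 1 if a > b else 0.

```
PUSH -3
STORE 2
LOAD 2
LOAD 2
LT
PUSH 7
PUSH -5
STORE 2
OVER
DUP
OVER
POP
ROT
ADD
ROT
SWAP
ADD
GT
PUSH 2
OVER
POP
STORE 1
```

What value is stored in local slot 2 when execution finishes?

PUSH -3 : [-3]
STORE 2 : []
LOAD 2  : [-3]
LOAD 2  : [-3, -3]
LT      : [0]
PUSH 7  : [0, 7]
PUSH -5 : [0, 7, -5]
STORE 2 : [0, 7]
OVER    : [0, 7, 0]
DUP     : [0, 7, 0, 0]
OVER    : [0, 7, 0, 0, 0]
POP     : [0, 7, 0, 0]
ROT     : [0, 0, 0, 7]
ADD     : [0, 0, 7]
ROT     : [0, 7, 0]
SWAP    : [0, 0, 7]
ADD     : [0, 7]
GT      : [0]
PUSH 2  : [0, 2]
OVER    : [0, 2, 0]
POP     : [0, 2]
STORE 1 : [0]

-5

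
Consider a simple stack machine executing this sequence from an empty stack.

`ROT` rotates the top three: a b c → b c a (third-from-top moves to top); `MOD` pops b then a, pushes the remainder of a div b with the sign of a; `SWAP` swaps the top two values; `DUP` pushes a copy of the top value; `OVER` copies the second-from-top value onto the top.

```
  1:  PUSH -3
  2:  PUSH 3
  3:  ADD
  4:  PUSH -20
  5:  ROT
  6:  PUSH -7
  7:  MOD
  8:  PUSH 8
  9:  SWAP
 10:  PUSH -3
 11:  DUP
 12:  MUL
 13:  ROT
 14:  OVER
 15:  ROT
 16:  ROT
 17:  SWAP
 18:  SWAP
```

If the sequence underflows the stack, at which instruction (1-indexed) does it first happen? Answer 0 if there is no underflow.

PUSH -3   -3
PUSH 3    -3 3
ADD       0
PUSH -20  0 -20
ROT  — needs 3 operands, stack has 2 → underflow

5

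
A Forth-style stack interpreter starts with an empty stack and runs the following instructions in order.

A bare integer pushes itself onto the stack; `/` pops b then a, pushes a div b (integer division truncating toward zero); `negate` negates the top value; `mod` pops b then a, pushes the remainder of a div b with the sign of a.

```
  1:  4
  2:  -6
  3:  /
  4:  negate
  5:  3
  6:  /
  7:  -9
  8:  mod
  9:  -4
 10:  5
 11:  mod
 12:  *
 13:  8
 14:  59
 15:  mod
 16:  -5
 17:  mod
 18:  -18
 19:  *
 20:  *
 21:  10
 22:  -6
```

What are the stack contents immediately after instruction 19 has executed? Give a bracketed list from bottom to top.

4      → 4
-6     → 4 -6
/      → 0
negate → 0
3      → 0 3
/      → 0
-9     → 0 -9
mod    → 0
-4     → 0 -4
5      → 0 -4 5
mod    → 0 -4
*      → 0
8      → 0 8
59     → 0 8 59
mod    → 0 8
-5     → 0 8 -5
mod    → 0 3
-18    → 0 3 -18
*      → 0 -54

[0, -54]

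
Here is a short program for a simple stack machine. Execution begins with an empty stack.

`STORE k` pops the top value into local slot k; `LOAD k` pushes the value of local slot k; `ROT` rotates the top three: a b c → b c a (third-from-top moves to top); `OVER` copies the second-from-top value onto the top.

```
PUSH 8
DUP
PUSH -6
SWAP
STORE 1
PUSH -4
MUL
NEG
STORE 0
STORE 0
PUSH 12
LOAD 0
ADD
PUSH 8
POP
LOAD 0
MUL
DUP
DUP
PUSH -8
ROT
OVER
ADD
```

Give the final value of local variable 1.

PUSH 8  -> 8
DUP     -> 8 8
PUSH -6 -> 8 8 -6
SWAP    -> 8 -6 8
STORE 1 -> 8 -6
PUSH -4 -> 8 -6 -4
MUL     -> 8 24
NEG     -> 8 -24
STORE 0 -> 8
STORE 0 -> (empty)
PUSH 12 -> 12
LOAD 0  -> 12 8
ADD     -> 20
PUSH 8  -> 20 8
POP     -> 20
LOAD 0  -> 20 8
MUL     -> 160
DUP     -> 160 160
DUP     -> 160 160 160
PUSH -8 -> 160 160 160 -8
ROT     -> 160 160 -8 160
OVER    -> 160 160 -8 160 -8
ADD     -> 160 160 -8 152

8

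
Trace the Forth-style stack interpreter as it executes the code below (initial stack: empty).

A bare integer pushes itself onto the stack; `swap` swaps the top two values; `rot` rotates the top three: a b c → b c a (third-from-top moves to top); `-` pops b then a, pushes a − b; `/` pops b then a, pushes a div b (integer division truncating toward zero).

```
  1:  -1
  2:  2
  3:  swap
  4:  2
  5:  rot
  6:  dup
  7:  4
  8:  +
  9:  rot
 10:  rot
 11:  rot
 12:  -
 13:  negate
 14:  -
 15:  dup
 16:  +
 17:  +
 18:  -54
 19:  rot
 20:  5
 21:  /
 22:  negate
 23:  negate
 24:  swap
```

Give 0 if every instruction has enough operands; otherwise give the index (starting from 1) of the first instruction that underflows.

-1     -> [-1]
2      -> [-1, 2]
swap   -> [2, -1]
2      -> [2, -1, 2]
rot    -> [-1, 2, 2]
dup    -> [-1, 2, 2, 2]
4      -> [-1, 2, 2, 2, 4]
+      -> [-1, 2, 2, 6]
rot    -> [-1, 2, 6, 2]
rot    -> [-1, 6, 2, 2]
rot    -> [-1, 2, 2, 6]
-      -> [-1, 2, -4]
negate -> [-1, 2, 4]
-      -> [-1, -2]
dup    -> [-1, -2, -2]
+      -> [-1, -4]
+      -> [-5]
-54    -> [-5, -54]
rot  — needs 3 operands, stack has 2 → underflow

19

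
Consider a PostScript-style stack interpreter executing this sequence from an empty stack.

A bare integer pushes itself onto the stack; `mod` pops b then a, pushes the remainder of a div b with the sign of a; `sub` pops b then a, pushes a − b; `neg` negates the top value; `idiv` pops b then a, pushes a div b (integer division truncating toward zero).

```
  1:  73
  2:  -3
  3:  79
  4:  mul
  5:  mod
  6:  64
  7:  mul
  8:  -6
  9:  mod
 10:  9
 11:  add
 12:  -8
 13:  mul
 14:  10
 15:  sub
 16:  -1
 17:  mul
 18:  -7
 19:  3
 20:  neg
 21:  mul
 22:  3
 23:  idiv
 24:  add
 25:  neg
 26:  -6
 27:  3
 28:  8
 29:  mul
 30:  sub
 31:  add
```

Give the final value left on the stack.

-151

73   -> [73]
-3   -> [73, -3]
79   -> [73, -3, 79]
mul  -> [73, -237]
mod  -> [73]
64   -> [73, 64]
mul  -> [4672]
-6   -> [4672, -6]
mod  -> [4]
9    -> [4, 9]
add  -> [13]
-8   -> [13, -8]
mul  -> [-104]
10   -> [-104, 10]
sub  -> [-114]
-1   -> [-114, -1]
mul  -> [114]
-7   -> [114, -7]
3    -> [114, -7, 3]
neg  -> [114, -7, -3]
mul  -> [114, 21]
3    -> [114, 21, 3]
idiv -> [114, 7]
add  -> [121]
neg  -> [-121]
-6   -> [-121, -6]
3    -> [-121, -6, 3]
8    -> [-121, -6, 3, 8]
mul  -> [-121, -6, 24]
sub  -> [-121, -30]
add  -> [-151]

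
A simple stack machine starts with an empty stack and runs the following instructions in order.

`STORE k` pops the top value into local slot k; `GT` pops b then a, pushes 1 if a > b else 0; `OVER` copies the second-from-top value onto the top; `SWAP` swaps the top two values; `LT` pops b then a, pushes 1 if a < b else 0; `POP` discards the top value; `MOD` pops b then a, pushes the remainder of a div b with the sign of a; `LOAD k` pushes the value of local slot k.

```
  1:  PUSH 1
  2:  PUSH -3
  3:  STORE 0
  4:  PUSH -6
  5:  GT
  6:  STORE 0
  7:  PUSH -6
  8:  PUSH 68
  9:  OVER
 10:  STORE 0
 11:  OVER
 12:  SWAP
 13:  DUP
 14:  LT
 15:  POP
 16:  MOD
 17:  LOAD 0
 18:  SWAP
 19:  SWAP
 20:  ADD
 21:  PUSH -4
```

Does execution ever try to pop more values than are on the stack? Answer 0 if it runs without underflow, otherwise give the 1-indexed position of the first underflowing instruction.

PUSH 1  -> [1]
PUSH -3 -> [1, -3]
STORE 0 -> [1]
PUSH -6 -> [1, -6]
GT      -> [1]
STORE 0 -> []
PUSH -6 -> [-6]
PUSH 68 -> [-6, 68]
OVER    -> [-6, 68, -6]
STORE 0 -> [-6, 68]
OVER    -> [-6, 68, -6]
SWAP    -> [-6, -6, 68]
DUP     -> [-6, -6, 68, 68]
LT      -> [-6, -6, 0]
POP     -> [-6, -6]
MOD     -> [0]
LOAD 0  -> [0, -6]
SWAP    -> [-6, 0]
SWAP    -> [0, -6]
ADD     -> [-6]
PUSH -4 -> [-6, -4]

0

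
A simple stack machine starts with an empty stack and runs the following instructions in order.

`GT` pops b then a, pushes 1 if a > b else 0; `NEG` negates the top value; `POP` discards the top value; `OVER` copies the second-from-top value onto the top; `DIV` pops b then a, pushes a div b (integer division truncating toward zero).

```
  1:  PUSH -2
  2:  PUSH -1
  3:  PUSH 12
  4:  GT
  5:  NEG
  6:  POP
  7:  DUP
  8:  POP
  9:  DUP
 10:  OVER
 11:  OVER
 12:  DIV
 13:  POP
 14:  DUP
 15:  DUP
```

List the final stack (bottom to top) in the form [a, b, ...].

[-2, -2, -2, -2]

PUSH -2 -> [-2]
PUSH -1 -> [-2, -1]
PUSH 12 -> [-2, -1, 12]
GT      -> [-2, 0]
NEG     -> [-2, 0]
POP     -> [-2]
DUP     -> [-2, -2]
POP     -> [-2]
DUP     -> [-2, -2]
OVER    -> [-2, -2, -2]
OVER    -> [-2, -2, -2, -2]
DIV     -> [-2, -2, 1]
POP     -> [-2, -2]
DUP     -> [-2, -2, -2]
DUP     -> [-2, -2, -2, -2]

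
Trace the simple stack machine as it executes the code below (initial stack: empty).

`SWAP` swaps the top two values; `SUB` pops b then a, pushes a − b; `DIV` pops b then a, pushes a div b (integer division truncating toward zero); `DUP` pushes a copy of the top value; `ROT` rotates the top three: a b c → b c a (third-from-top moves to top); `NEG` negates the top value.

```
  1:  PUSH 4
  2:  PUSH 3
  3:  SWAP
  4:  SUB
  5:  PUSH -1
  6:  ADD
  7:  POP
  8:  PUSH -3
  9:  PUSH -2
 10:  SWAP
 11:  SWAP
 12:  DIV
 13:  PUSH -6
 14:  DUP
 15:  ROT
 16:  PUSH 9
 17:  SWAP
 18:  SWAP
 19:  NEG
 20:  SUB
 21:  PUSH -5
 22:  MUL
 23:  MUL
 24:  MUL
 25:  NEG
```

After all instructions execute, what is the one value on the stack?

1800

PUSH 4  -> 4
PUSH 3  -> 4 3
SWAP    -> 3 4
SUB     -> -1
PUSH -1 -> -1 -1
ADD     -> -2
POP     -> (empty)
PUSH -3 -> -3
PUSH -2 -> -3 -2
SWAP    -> -2 -3
SWAP    -> -3 -2
DIV     -> 1
PUSH -6 -> 1 -6
DUP     -> 1 -6 -6
ROT     -> -6 -6 1
PUSH 9  -> -6 -6 1 9
SWAP    -> -6 -6 9 1
SWAP    -> -6 -6 1 9
NEG     -> -6 -6 1 -9
SUB     -> -6 -6 10
PUSH -5 -> -6 -6 10 -5
MUL     -> -6 -6 -50
MUL     -> -6 300
MUL     -> -1800
NEG     -> 1800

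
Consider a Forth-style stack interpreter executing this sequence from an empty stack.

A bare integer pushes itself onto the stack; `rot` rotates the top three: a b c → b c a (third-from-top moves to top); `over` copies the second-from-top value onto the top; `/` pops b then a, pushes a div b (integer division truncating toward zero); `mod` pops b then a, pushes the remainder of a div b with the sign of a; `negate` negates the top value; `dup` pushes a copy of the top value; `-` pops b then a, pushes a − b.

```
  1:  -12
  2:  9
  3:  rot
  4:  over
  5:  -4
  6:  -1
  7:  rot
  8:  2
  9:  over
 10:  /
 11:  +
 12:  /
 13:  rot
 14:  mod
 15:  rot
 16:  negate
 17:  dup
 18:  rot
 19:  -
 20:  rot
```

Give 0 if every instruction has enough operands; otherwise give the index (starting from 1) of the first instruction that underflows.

3

-12 -> -12
9   -> -12 9
rot  — needs 3 operands, stack has 2 → underflow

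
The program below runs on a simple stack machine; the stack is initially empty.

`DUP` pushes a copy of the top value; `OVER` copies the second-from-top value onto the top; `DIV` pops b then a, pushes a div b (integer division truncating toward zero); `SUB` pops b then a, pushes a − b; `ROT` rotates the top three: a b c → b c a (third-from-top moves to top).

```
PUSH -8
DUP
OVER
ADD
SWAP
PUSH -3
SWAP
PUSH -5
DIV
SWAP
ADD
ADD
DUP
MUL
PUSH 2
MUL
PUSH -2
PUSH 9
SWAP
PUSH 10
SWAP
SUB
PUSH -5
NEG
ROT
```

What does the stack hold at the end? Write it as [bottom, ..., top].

[648, 12, 5, 9]

PUSH -8 : -8
DUP     : -8 -8
OVER    : -8 -8 -8
ADD     : -8 -16
SWAP    : -16 -8
PUSH -3 : -16 -8 -3
SWAP    : -16 -3 -8
PUSH -5 : -16 -3 -8 -5
DIV     : -16 -3 1
SWAP    : -16 1 -3
ADD     : -16 -2
ADD     : -18
DUP     : -18 -18
MUL     : 324
PUSH 2  : 324 2
MUL     : 648
PUSH -2 : 648 -2
PUSH 9  : 648 -2 9
SWAP    : 648 9 -2
PUSH 10 : 648 9 -2 10
SWAP    : 648 9 10 -2
SUB     : 648 9 12
PUSH -5 : 648 9 12 -5
NEG     : 648 9 12 5
ROT     : 648 12 5 9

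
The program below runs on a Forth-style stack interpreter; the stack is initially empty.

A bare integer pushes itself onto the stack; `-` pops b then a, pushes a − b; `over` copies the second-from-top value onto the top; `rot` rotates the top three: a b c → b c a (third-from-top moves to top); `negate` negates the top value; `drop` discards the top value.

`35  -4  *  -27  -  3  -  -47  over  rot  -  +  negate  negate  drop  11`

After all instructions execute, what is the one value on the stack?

11

35      [35]
-4      [35, -4]
*       [-140]
-27     [-140, -27]
-       [-113]
3       [-113, 3]
-       [-116]
-47     [-116, -47]
over    [-116, -47, -116]
rot     [-47, -116, -116]
-       [-47, 0]
+       [-47]
negate  [47]
negate  [-47]
drop    []
11      [11]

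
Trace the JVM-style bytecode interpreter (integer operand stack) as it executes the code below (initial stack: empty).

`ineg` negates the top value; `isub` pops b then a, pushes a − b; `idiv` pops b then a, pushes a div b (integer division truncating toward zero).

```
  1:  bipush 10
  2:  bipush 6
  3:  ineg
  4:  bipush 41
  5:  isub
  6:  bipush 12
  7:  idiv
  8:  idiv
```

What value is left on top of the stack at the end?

bipush 10 → 10
bipush 6  → 10 6
ineg      → 10 -6
bipush 41 → 10 -6 41
isub      → 10 -47
bipush 12 → 10 -47 12
idiv      → 10 -3
idiv      → -3

-3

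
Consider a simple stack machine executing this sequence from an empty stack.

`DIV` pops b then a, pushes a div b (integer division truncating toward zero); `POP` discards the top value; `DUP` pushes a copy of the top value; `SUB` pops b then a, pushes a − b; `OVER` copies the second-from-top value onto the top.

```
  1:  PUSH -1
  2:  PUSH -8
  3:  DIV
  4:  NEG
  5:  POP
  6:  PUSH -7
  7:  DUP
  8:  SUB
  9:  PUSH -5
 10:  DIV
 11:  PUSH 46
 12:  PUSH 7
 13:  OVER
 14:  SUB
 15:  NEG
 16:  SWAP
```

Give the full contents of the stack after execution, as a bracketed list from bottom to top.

[0, 39, 46]

PUSH -1 : -1
PUSH -8 : -1 -8
DIV     : 0
NEG     : 0
POP     : (empty)
PUSH -7 : -7
DUP     : -7 -7
SUB     : 0
PUSH -5 : 0 -5
DIV     : 0
PUSH 46 : 0 46
PUSH 7  : 0 46 7
OVER    : 0 46 7 46
SUB     : 0 46 -39
NEG     : 0 46 39
SWAP    : 0 39 46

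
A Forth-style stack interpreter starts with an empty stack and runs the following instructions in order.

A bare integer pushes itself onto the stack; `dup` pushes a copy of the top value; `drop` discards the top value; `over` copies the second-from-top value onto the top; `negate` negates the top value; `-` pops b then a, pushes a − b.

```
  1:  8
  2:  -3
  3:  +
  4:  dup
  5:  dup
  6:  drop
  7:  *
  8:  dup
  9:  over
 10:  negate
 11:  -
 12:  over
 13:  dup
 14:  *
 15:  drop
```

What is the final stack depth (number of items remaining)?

2

8       8
-3      8 -3
+       5
dup     5 5
dup     5 5 5
drop    5 5
*       25
dup     25 25
over    25 25 25
negate  25 25 -25
-       25 50
over    25 50 25
dup     25 50 25 25
*       25 50 625
drop    25 50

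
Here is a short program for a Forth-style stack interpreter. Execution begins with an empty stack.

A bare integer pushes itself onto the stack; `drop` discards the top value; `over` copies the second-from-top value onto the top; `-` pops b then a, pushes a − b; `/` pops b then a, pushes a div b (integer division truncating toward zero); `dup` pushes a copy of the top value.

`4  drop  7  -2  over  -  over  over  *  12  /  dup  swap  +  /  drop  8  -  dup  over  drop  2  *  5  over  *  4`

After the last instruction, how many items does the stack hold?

4    : 4
drop : (empty)
7    : 7
-2   : 7 -2
over : 7 -2 7
-    : 7 -9
over : 7 -9 7
over : 7 -9 7 -9
*    : 7 -9 -63
12   : 7 -9 -63 12
/    : 7 -9 -5
dup  : 7 -9 -5 -5
swap : 7 -9 -5 -5
+    : 7 -9 -10
/    : 7 0
drop : 7
8    : 7 8
-    : -1
dup  : -1 -1
over : -1 -1 -1
drop : -1 -1
2    : -1 -1 2
*    : -1 -2
5    : -1 -2 5
over : -1 -2 5 -2
*    : -1 -2 -10
4    : -1 -2 -10 4

4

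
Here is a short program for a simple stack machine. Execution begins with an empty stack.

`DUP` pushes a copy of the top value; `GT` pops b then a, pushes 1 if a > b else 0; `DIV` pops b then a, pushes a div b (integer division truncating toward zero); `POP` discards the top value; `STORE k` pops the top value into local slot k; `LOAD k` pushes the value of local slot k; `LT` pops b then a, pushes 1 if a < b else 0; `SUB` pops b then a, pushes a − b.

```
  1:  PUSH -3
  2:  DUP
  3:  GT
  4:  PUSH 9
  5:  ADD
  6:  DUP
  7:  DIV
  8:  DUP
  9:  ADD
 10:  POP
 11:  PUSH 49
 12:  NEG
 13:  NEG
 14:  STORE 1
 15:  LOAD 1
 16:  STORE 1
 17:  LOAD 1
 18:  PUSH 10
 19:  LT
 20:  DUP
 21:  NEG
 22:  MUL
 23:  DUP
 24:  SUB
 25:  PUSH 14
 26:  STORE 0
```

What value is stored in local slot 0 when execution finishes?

14

PUSH -3 : -3
DUP     : -3 -3
GT      : 0
PUSH 9  : 0 9
ADD     : 9
DUP     : 9 9
DIV     : 1
DUP     : 1 1
ADD     : 2
POP     : (empty)
PUSH 49 : 49
NEG     : -49
NEG     : 49
STORE 1 : (empty)
LOAD 1  : 49
STORE 1 : (empty)
LOAD 1  : 49
PUSH 10 : 49 10
LT      : 0
DUP     : 0 0
NEG     : 0 0
MUL     : 0
DUP     : 0 0
SUB     : 0
PUSH 14 : 0 14
STORE 0 : 0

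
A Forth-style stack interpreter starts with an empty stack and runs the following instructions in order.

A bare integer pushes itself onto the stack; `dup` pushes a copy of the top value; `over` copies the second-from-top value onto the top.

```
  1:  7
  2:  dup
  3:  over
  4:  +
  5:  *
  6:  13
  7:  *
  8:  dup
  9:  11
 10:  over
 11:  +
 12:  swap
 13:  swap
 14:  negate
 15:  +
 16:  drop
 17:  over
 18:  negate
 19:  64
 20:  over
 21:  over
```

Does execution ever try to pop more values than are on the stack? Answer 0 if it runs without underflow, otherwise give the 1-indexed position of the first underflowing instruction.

7      -> 7
dup    -> 7 7
over   -> 7 7 7
+      -> 7 14
*      -> 98
13     -> 98 13
*      -> 1274
dup    -> 1274 1274
11     -> 1274 1274 11
over   -> 1274 1274 11 1274
+      -> 1274 1274 1285
swap   -> 1274 1285 1274
swap   -> 1274 1274 1285
negate -> 1274 1274 -1285
+      -> 1274 -11
drop   -> 1274
over  — needs 2 operands, stack has 1 → underflow

17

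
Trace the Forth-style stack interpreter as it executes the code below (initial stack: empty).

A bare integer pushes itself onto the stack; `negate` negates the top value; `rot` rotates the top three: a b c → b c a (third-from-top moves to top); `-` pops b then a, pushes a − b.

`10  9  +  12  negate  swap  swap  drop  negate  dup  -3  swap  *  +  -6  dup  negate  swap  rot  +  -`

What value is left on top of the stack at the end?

-26

10      [10]
9       [10, 9]
+       [19]
12      [19, 12]
negate  [19, -12]
swap    [-12, 19]
swap    [19, -12]
drop    [19]
negate  [-19]
dup     [-19, -19]
-3      [-19, -19, -3]
swap    [-19, -3, -19]
*       [-19, 57]
+       [38]
-6      [38, -6]
dup     [38, -6, -6]
negate  [38, -6, 6]
swap    [38, 6, -6]
rot     [6, -6, 38]
+       [6, 32]
-       [-26]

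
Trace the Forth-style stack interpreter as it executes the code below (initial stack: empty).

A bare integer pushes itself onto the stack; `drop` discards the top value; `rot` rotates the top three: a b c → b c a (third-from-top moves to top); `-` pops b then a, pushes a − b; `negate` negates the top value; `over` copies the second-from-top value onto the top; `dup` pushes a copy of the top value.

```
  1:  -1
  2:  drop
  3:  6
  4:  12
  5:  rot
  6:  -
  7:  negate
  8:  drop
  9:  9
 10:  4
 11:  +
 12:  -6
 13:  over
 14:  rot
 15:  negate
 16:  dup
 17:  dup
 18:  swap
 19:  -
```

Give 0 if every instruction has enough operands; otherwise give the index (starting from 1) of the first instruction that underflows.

-1   → [-1]
drop → []
6    → [6]
12   → [6, 12]
rot  — needs 3 operands, stack has 2 → underflow

5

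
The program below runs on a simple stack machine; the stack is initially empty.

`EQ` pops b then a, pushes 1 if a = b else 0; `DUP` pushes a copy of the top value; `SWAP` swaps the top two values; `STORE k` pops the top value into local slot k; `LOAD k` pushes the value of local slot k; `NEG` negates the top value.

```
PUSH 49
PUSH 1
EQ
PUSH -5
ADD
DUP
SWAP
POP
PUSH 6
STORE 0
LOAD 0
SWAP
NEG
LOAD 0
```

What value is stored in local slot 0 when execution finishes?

PUSH 49  [49]
PUSH 1   [49, 1]
EQ       [0]
PUSH -5  [0, -5]
ADD      [-5]
DUP      [-5, -5]
SWAP     [-5, -5]
POP      [-5]
PUSH 6   [-5, 6]
STORE 0  [-5]
LOAD 0   [-5, 6]
SWAP     [6, -5]
NEG      [6, 5]
LOAD 0   [6, 5, 6]

6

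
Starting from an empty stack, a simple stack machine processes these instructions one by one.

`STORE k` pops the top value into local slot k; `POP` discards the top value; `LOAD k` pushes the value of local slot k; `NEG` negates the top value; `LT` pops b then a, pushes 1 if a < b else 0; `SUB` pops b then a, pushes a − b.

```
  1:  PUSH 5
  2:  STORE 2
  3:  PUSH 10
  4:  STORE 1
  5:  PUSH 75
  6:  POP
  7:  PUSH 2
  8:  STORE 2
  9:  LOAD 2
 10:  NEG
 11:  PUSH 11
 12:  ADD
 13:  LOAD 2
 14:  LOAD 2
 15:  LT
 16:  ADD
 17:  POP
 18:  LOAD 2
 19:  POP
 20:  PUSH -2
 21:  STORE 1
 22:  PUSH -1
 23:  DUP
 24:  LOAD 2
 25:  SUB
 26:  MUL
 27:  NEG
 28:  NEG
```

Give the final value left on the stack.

PUSH 5  → [5]
STORE 2 → []
PUSH 10 → [10]
STORE 1 → []
PUSH 75 → [75]
POP     → []
PUSH 2  → [2]
STORE 2 → []
LOAD 2  → [2]
NEG     → [-2]
PUSH 11 → [-2, 11]
ADD     → [9]
LOAD 2  → [9, 2]
LOAD 2  → [9, 2, 2]
LT      → [9, 0]
ADD     → [9]
POP     → []
LOAD 2  → [2]
POP     → []
PUSH -2 → [-2]
STORE 1 → []
PUSH -1 → [-1]
DUP     → [-1, -1]
LOAD 2  → [-1, -1, 2]
SUB     → [-1, -3]
MUL     → [3]
NEG     → [-3]
NEG     → [3]

3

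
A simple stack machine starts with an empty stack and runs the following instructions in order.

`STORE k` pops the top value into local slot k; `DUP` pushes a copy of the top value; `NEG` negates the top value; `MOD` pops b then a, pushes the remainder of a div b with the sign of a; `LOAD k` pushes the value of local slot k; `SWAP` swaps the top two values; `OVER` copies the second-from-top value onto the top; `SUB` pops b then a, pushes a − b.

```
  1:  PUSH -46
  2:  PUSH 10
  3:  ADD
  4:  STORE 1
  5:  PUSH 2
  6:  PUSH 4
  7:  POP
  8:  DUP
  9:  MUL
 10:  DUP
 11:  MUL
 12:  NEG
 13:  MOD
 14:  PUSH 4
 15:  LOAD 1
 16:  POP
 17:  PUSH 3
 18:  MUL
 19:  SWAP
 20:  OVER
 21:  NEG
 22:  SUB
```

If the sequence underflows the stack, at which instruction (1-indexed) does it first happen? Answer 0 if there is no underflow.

PUSH -46 → -46
PUSH 10  → -46 10
ADD      → -36
STORE 1  → (empty)
PUSH 2   → 2
PUSH 4   → 2 4
POP      → 2
DUP      → 2 2
MUL      → 4
DUP      → 4 4
MUL      → 16
NEG      → -16
MOD  — needs 2 operands, stack has 1 → underflow

13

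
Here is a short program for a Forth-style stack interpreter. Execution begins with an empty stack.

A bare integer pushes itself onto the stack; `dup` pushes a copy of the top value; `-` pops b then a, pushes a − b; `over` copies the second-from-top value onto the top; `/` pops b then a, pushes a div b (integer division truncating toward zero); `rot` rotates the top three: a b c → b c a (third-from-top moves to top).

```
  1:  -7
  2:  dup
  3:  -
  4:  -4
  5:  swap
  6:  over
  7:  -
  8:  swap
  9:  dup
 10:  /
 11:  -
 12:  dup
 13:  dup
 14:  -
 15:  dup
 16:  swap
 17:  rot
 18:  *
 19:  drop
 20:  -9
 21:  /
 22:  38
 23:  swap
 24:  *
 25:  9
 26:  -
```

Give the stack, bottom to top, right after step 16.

-7    [-7]
dup   [-7, -7]
-     [0]
-4    [0, -4]
swap  [-4, 0]
over  [-4, 0, -4]
-     [-4, 4]
swap  [4, -4]
dup   [4, -4, -4]
/     [4, 1]
-     [3]
dup   [3, 3]
dup   [3, 3, 3]
-     [3, 0]
dup   [3, 0, 0]
swap  [3, 0, 0]

[3, 0, 0]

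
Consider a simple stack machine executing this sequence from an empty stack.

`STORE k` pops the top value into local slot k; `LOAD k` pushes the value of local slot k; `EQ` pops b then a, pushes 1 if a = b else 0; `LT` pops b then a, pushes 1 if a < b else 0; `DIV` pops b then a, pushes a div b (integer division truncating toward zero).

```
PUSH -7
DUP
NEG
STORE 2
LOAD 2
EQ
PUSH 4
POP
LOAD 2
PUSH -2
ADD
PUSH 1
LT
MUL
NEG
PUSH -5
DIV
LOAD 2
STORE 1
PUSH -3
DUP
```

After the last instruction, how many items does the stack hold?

3

PUSH -7  [-7]
DUP      [-7, -7]
NEG      [-7, 7]
STORE 2  [-7]
LOAD 2   [-7, 7]
EQ       [0]
PUSH 4   [0, 4]
POP      [0]
LOAD 2   [0, 7]
PUSH -2  [0, 7, -2]
ADD      [0, 5]
PUSH 1   [0, 5, 1]
LT       [0, 0]
MUL      [0]
NEG      [0]
PUSH -5  [0, -5]
DIV      [0]
LOAD 2   [0, 7]
STORE 1  [0]
PUSH -3  [0, -3]
DUP      [0, -3, -3]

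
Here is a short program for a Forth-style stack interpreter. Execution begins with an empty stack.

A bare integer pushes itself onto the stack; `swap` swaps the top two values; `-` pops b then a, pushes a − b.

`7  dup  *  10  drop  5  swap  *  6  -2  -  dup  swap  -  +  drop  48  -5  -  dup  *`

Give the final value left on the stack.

7     7
dup   7 7
*     49
10    49 10
drop  49
5     49 5
swap  5 49
*     245
6     245 6
-2    245 6 -2
-     245 8
dup   245 8 8
swap  245 8 8
-     245 0
+     245
drop  (empty)
48    48
-5    48 -5
-     53
dup   53 53
*     2809

2809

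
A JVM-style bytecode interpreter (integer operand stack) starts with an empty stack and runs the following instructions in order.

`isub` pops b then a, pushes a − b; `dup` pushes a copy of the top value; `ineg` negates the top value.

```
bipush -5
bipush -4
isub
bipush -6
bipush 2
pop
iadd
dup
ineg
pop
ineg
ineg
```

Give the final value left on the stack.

bipush -5 → [-5]
bipush -4 → [-5, -4]
isub      → [-1]
bipush -6 → [-1, -6]
bipush 2  → [-1, -6, 2]
pop       → [-1, -6]
iadd      → [-7]
dup       → [-7, -7]
ineg      → [-7, 7]
pop       → [-7]
ineg      → [7]
ineg      → [-7]

-7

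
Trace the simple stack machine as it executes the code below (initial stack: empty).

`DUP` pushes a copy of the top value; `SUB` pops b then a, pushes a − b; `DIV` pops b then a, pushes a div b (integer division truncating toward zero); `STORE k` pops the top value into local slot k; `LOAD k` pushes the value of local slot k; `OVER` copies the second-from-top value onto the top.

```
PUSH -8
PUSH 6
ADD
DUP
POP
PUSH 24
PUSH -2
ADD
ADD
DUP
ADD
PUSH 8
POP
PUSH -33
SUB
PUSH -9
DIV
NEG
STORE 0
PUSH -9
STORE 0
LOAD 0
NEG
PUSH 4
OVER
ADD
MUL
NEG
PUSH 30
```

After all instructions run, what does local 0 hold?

PUSH -8  → [-8]
PUSH 6   → [-8, 6]
ADD      → [-2]
DUP      → [-2, -2]
POP      → [-2]
PUSH 24  → [-2, 24]
PUSH -2  → [-2, 24, -2]
ADD      → [-2, 22]
ADD      → [20]
DUP      → [20, 20]
ADD      → [40]
PUSH 8   → [40, 8]
POP      → [40]
PUSH -33 → [40, -33]
SUB      → [73]
PUSH -9  → [73, -9]
DIV      → [-8]
NEG      → [8]
STORE 0  → []
PUSH -9  → [-9]
STORE 0  → []
LOAD 0   → [-9]
NEG      → [9]
PUSH 4   → [9, 4]
OVER     → [9, 4, 9]
ADD      → [9, 13]
MUL      → [117]
NEG      → [-117]
PUSH 30  → [-117, 30]

-9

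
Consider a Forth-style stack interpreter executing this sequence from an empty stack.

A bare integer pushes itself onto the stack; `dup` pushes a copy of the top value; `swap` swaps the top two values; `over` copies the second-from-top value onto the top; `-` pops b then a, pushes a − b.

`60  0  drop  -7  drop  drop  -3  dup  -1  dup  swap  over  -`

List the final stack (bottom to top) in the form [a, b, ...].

60   → 60
0    → 60 0
drop → 60
-7   → 60 -7
drop → 60
drop → (empty)
-3   → -3
dup  → -3 -3
-1   → -3 -3 -1
dup  → -3 -3 -1 -1
swap → -3 -3 -1 -1
over → -3 -3 -1 -1 -1
-    → -3 -3 -1 0

[-3, -3, -1, 0]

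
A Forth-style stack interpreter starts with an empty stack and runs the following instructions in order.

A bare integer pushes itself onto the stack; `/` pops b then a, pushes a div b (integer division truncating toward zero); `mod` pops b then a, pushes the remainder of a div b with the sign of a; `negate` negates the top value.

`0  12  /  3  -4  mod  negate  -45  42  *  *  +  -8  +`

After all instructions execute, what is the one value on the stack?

0      -> [0]
12     -> [0, 12]
/      -> [0]
3      -> [0, 3]
-4     -> [0, 3, -4]
mod    -> [0, 3]
negate -> [0, -3]
-45    -> [0, -3, -45]
42     -> [0, -3, -45, 42]
*      -> [0, -3, -1890]
*      -> [0, 5670]
+      -> [5670]
-8     -> [5670, -8]
+      -> [5662]

5662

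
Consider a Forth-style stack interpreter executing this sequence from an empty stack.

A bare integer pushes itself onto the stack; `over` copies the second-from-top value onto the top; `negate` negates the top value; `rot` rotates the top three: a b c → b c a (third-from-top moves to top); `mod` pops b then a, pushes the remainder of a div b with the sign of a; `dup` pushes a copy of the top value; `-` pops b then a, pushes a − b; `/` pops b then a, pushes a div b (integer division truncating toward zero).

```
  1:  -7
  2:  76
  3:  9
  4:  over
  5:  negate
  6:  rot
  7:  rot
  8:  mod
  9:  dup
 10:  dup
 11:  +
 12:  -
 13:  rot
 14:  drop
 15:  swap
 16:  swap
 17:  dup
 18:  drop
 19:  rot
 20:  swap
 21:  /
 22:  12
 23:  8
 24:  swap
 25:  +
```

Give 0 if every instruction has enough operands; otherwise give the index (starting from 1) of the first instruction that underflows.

-7     -> -7
76     -> -7 76
9      -> -7 76 9
over   -> -7 76 9 76
negate -> -7 76 9 -76
rot    -> -7 9 -76 76
rot    -> -7 -76 76 9
mod    -> -7 -76 4
dup    -> -7 -76 4 4
dup    -> -7 -76 4 4 4
+      -> -7 -76 4 8
-      -> -7 -76 -4
rot    -> -76 -4 -7
drop   -> -76 -4
swap   -> -4 -76
swap   -> -76 -4
dup    -> -76 -4 -4
drop   -> -76 -4
rot  — needs 3 operands, stack has 2 → underflow

19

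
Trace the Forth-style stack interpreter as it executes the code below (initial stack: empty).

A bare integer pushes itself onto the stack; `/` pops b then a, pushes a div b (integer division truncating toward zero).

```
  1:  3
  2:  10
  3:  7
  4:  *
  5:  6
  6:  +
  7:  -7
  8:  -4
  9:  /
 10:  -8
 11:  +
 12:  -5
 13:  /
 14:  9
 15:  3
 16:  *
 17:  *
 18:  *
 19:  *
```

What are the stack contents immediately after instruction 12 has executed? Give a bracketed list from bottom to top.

3  -> [3]
10 -> [3, 10]
7  -> [3, 10, 7]
*  -> [3, 70]
6  -> [3, 70, 6]
+  -> [3, 76]
-7 -> [3, 76, -7]
-4 -> [3, 76, -7, -4]
/  -> [3, 76, 1]
-8 -> [3, 76, 1, -8]
+  -> [3, 76, -7]
-5 -> [3, 76, -7, -5]

[3, 76, -7, -5]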